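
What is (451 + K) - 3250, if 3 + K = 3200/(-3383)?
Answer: -9482366/3383 ≈ -2802.9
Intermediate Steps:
K = -13349/3383 (K = -3 + 3200/(-3383) = -3 + 3200*(-1/3383) = -3 - 3200/3383 = -13349/3383 ≈ -3.9459)
(451 + K) - 3250 = (451 - 13349/3383) - 3250 = 1512384/3383 - 3250 = -9482366/3383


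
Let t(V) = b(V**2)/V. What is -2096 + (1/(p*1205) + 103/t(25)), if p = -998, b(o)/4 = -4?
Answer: -21713363753/9620720 ≈ -2256.9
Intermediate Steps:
b(o) = -16 (b(o) = 4*(-4) = -16)
t(V) = -16/V
-2096 + (1/(p*1205) + 103/t(25)) = -2096 + (1/(-998*1205) + 103/((-16/25))) = -2096 + (-1/998*1/1205 + 103/((-16*1/25))) = -2096 + (-1/1202590 + 103/(-16/25)) = -2096 + (-1/1202590 + 103*(-25/16)) = -2096 + (-1/1202590 - 2575/16) = -2096 - 1548334633/9620720 = -21713363753/9620720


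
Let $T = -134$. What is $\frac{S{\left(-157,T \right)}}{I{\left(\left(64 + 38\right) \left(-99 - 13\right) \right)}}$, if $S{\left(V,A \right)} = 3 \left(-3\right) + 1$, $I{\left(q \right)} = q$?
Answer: $\frac{1}{1428} \approx 0.00070028$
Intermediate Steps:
$S{\left(V,A \right)} = -8$ ($S{\left(V,A \right)} = -9 + 1 = -8$)
$\frac{S{\left(-157,T \right)}}{I{\left(\left(64 + 38\right) \left(-99 - 13\right) \right)}} = - \frac{8}{\left(64 + 38\right) \left(-99 - 13\right)} = - \frac{8}{102 \left(-112\right)} = - \frac{8}{-11424} = \left(-8\right) \left(- \frac{1}{11424}\right) = \frac{1}{1428}$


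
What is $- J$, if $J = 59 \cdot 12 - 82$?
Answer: $-626$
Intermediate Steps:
$J = 626$ ($J = 708 - 82 = 626$)
$- J = \left(-1\right) 626 = -626$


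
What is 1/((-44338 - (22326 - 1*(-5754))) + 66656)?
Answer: -1/5762 ≈ -0.00017355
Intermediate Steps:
1/((-44338 - (22326 - 1*(-5754))) + 66656) = 1/((-44338 - (22326 + 5754)) + 66656) = 1/((-44338 - 1*28080) + 66656) = 1/((-44338 - 28080) + 66656) = 1/(-72418 + 66656) = 1/(-5762) = -1/5762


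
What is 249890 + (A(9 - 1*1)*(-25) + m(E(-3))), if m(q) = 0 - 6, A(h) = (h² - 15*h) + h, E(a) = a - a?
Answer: 251084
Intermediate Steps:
E(a) = 0
A(h) = h² - 14*h
m(q) = -6
249890 + (A(9 - 1*1)*(-25) + m(E(-3))) = 249890 + (((9 - 1*1)*(-14 + (9 - 1*1)))*(-25) - 6) = 249890 + (((9 - 1)*(-14 + (9 - 1)))*(-25) - 6) = 249890 + ((8*(-14 + 8))*(-25) - 6) = 249890 + ((8*(-6))*(-25) - 6) = 249890 + (-48*(-25) - 6) = 249890 + (1200 - 6) = 249890 + 1194 = 251084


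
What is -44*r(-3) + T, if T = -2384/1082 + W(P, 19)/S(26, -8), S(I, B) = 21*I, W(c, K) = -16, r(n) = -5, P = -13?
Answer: 32162716/147693 ≈ 217.77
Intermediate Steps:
T = -329744/147693 (T = -2384/1082 - 16/(21*26) = -2384*1/1082 - 16/546 = -1192/541 - 16*1/546 = -1192/541 - 8/273 = -329744/147693 ≈ -2.2326)
-44*r(-3) + T = -44*(-5) - 329744/147693 = 220 - 329744/147693 = 32162716/147693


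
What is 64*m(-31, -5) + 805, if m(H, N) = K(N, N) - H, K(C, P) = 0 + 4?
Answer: 3045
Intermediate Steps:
K(C, P) = 4
m(H, N) = 4 - H
64*m(-31, -5) + 805 = 64*(4 - 1*(-31)) + 805 = 64*(4 + 31) + 805 = 64*35 + 805 = 2240 + 805 = 3045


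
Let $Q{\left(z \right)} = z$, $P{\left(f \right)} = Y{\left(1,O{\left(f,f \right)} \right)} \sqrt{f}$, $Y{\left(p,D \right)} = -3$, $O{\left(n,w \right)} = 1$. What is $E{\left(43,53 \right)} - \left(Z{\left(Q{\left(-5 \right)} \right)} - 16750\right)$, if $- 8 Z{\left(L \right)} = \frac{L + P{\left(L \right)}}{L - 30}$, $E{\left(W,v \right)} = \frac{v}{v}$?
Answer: $\frac{938057}{56} + \frac{3 i \sqrt{5}}{280} \approx 16751.0 + 0.023958 i$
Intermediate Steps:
$E{\left(W,v \right)} = 1$
$P{\left(f \right)} = - 3 \sqrt{f}$
$Z{\left(L \right)} = - \frac{L - 3 \sqrt{L}}{8 \left(-30 + L\right)}$ ($Z{\left(L \right)} = - \frac{\left(L - 3 \sqrt{L}\right) \frac{1}{L - 30}}{8} = - \frac{\left(L - 3 \sqrt{L}\right) \frac{1}{-30 + L}}{8} = - \frac{\frac{1}{-30 + L} \left(L - 3 \sqrt{L}\right)}{8} = - \frac{L - 3 \sqrt{L}}{8 \left(-30 + L\right)}$)
$E{\left(43,53 \right)} - \left(Z{\left(Q{\left(-5 \right)} \right)} - 16750\right) = 1 - \left(\frac{\left(-1\right) \left(-5\right) + 3 \sqrt{-5}}{8 \left(-30 - 5\right)} - 16750\right) = 1 - \left(\frac{5 + 3 i \sqrt{5}}{8 \left(-35\right)} - 16750\right) = 1 - \left(\frac{1}{8} \left(- \frac{1}{35}\right) \left(5 + 3 i \sqrt{5}\right) - 16750\right) = 1 - \left(\left(- \frac{1}{56} - \frac{3 i \sqrt{5}}{280}\right) - 16750\right) = 1 - \left(- \frac{938001}{56} - \frac{3 i \sqrt{5}}{280}\right) = 1 + \left(\frac{938001}{56} + \frac{3 i \sqrt{5}}{280}\right) = \frac{938057}{56} + \frac{3 i \sqrt{5}}{280}$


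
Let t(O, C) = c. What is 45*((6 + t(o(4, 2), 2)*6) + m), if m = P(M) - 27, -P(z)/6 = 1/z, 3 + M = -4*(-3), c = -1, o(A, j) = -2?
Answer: -1245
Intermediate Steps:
t(O, C) = -1
M = 9 (M = -3 - 4*(-3) = -3 + 12 = 9)
P(z) = -6/z
m = -83/3 (m = -6/9 - 27 = -6*⅑ - 27 = -⅔ - 27 = -83/3 ≈ -27.667)
45*((6 + t(o(4, 2), 2)*6) + m) = 45*((6 - 1*6) - 83/3) = 45*((6 - 6) - 83/3) = 45*(0 - 83/3) = 45*(-83/3) = -1245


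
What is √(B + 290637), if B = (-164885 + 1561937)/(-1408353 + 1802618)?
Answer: 3*√5019843041003345/394265 ≈ 539.11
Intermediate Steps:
B = 1397052/394265 ≈ 3.5434
√(B + 290637) = √(1397052/394265 + 290637) = √(114589393857/394265) = 3*√5019843041003345/394265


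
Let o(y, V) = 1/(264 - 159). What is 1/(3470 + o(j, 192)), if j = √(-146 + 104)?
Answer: 105/364351 ≈ 0.00028818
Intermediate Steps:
j = I*√42 (j = √(-42) = I*√42 ≈ 6.4807*I)
o(y, V) = 1/105
1/(3470 + o(j, 192)) = 1/(3470 + 1/105) = 1/(364351/105) = 105/364351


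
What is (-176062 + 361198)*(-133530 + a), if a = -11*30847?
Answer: -87541002192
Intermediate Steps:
a = -339317
(-176062 + 361198)*(-133530 + a) = (-176062 + 361198)*(-133530 - 339317) = 185136*(-472847) = -87541002192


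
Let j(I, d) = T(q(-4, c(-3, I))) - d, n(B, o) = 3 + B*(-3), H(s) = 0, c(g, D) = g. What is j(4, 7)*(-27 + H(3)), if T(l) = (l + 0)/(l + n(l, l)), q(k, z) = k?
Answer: 2187/11 ≈ 198.82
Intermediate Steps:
n(B, o) = 3 - 3*B
T(l) = l/(3 - 2*l) (T(l) = (l + 0)/(l + (3 - 3*l)) = l/(3 - 2*l))
j(I, d) = -4/11 - d (j(I, d) = -1*(-4)/(-3 + 2*(-4)) - d = -1*(-4)/(-3 - 8) - d = -1*(-4)/(-11) - d = -1*(-4)*(-1/11) - d = -4/11 - d)
j(4, 7)*(-27 + H(3)) = (-4/11 - 1*7)*(-27 + 0) = (-4/11 - 7)*(-27) = -81/11*(-27) = 2187/11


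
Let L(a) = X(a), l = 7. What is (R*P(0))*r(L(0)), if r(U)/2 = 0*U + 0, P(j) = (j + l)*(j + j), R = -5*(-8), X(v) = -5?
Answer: 0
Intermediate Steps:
R = 40
P(j) = 2*j*(7 + j) (P(j) = (j + 7)*(j + j) = (7 + j)*(2*j) = 2*j*(7 + j))
L(a) = -5
r(U) = 0 (r(U) = 2*(0*U + 0) = 2*(0 + 0) = 2*0 = 0)
(R*P(0))*r(L(0)) = (40*(2*0*(7 + 0)))*0 = (40*(2*0*7))*0 = (40*0)*0 = 0*0 = 0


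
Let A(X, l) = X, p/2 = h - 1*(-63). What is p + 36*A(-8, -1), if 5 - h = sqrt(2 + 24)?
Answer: -152 - 2*sqrt(26) ≈ -162.20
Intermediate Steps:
h = 5 - sqrt(26) (h = 5 - sqrt(2 + 24) = 5 - sqrt(26) ≈ -0.099020)
p = 136 - 2*sqrt(26) (p = 2*((5 - sqrt(26)) - 1*(-63)) = 2*((5 - sqrt(26)) + 63) = 2*(68 - sqrt(26)) = 136 - 2*sqrt(26) ≈ 125.80)
p + 36*A(-8, -1) = (136 - 2*sqrt(26)) + 36*(-8) = (136 - 2*sqrt(26)) - 288 = -152 - 2*sqrt(26)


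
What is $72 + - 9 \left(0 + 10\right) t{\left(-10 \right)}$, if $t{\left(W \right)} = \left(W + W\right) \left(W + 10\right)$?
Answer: $72$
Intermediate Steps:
$t{\left(W \right)} = 2 W \left(10 + W\right)$
$72 + - 9 \left(0 + 10\right) t{\left(-10 \right)} = 72 + - 9 \left(0 + 10\right) 2 \left(-10\right) \left(10 - 10\right) = 72 + \left(-9\right) 10 \cdot 2 \left(-10\right) 0 = 72 - 0 = 72 + 0 = 72$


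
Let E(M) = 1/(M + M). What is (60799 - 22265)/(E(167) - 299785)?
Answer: -12870356/100128189 ≈ -0.12854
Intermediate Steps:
E(M) = 1/(2*M)
(60799 - 22265)/(E(167) - 299785) = (60799 - 22265)/((1/2)/167 - 299785) = 38534/((1/2)*(1/167) - 299785) = 38534/(1/334 - 299785) = 38534/(-100128189/334) = 38534*(-334/100128189) = -12870356/100128189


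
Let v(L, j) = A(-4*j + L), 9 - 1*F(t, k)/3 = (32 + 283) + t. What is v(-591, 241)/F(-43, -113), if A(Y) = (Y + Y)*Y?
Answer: -4836050/789 ≈ -6129.3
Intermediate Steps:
A(Y) = 2*Y**2 (A(Y) = (2*Y)*Y = 2*Y**2)
F(t, k) = -918 - 3*t (F(t, k) = 27 - 3*((32 + 283) + t) = 27 - 3*(315 + t) = 27 + (-945 - 3*t) = -918 - 3*t)
v(L, j) = 2*(L - 4*j)**2 (v(L, j) = 2*(-4*j + L)**2 = 2*(L - 4*j)**2)
v(-591, 241)/F(-43, -113) = (2*(-591 - 4*241)**2)/(-918 - 3*(-43)) = (2*(-591 - 964)**2)/(-918 + 129) = (2*(-1555)**2)/(-789) = (2*2418025)*(-1/789) = 4836050*(-1/789) = -4836050/789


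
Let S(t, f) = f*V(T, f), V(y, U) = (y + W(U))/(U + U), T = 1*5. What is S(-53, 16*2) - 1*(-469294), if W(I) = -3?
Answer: 469295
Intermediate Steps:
T = 5
V(y, U) = (-3 + y)/(2*U) (V(y, U) = (y - 3)/(U + U) = (-3 + y)/((2*U)) = (-3 + y)*(1/(2*U)) = (-3 + y)/(2*U))
S(t, f) = 1 (S(t, f) = f*((-3 + 5)/(2*f)) = f*((1/2)*2/f) = f/f = 1)
S(-53, 16*2) - 1*(-469294) = 1 - 1*(-469294) = 1 + 469294 = 469295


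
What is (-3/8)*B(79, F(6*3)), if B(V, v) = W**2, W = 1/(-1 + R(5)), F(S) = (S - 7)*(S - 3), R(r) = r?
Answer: -3/128 ≈ -0.023438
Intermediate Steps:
F(S) = (-7 + S)*(-3 + S)
W = 1/4 (W = 1/(-1 + 5) = 1/4 ≈ 0.25000)
B(V, v) = 1/16 (B(V, v) = (1/4)**2 = 1/16)
(-3/8)*B(79, F(6*3)) = -3/8*(1/16) = -3*1/8*(1/16) = -3/8*1/16 = -3/128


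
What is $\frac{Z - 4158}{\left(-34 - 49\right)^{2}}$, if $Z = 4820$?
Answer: $\frac{662}{6889} \approx 0.096095$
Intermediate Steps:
$\frac{Z - 4158}{\left(-34 - 49\right)^{2}} = \frac{4820 - 4158}{\left(-34 - 49\right)^{2}} = \frac{4820 - 4158}{\left(-83\right)^{2}} = \frac{662}{6889}$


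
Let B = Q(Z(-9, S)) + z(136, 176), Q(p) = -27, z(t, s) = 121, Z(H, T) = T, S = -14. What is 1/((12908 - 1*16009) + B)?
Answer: -1/3007 ≈ -0.00033256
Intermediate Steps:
B = 94 (B = -27 + 121 = 94)
1/((12908 - 1*16009) + B) = 1/((12908 - 1*16009) + 94) = 1/((12908 - 16009) + 94) = 1/(-3101 + 94) = 1/(-3007) = -1/3007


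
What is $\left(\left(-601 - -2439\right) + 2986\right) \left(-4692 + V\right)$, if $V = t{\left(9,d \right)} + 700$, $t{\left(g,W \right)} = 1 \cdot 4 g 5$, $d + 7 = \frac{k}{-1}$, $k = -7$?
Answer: $-18389088$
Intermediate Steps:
$d = 0$ ($d = -7 - \frac{7}{-1} = -7 - -7 = -7 + 7 = 0$)
$t{\left(g,W \right)} = 20 g$ ($t{\left(g,W \right)} = 4 \cdot 5 g = 20 g$)
$V = 880$ ($V = 20 \cdot 9 + 700 = 180 + 700 = 880$)
$\left(\left(-601 - -2439\right) + 2986\right) \left(-4692 + V\right) = \left(\left(-601 - -2439\right) + 2986\right) \left(-4692 + 880\right) = \left(\left(-601 + 2439\right) + 2986\right) \left(-3812\right) = \left(1838 + 2986\right) \left(-3812\right) = 4824 \left(-3812\right) = -18389088$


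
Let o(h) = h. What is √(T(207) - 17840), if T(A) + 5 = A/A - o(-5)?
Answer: I*√17839 ≈ 133.56*I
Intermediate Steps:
T(A) = 1 (T(A) = -5 + (A/A - 1*(-5)) = -5 + (1 + 5) = -5 + 6 = 1)
√(T(207) - 17840) = √(1 - 17840) = √(-17839) = I*√17839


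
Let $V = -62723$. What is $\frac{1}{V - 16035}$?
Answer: $- \frac{1}{78758} \approx -1.2697 \cdot 10^{-5}$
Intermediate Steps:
$\frac{1}{V - 16035} = \frac{1}{-62723 - 16035} = \frac{1}{-78758} = - \frac{1}{78758}$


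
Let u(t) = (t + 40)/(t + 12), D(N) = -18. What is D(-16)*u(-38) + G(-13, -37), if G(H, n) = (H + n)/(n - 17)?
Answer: 811/351 ≈ 2.3105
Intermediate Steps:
G(H, n) = (H + n)/(-17 + n)
u(t) = (40 + t)/(12 + t)
D(-16)*u(-38) + G(-13, -37) = -18*(40 - 38)/(12 - 38) + (-13 - 37)/(-17 - 37) = -18*2/(-26) - 50/(-54) = -(-9)*2/13 - 1/54*(-50) = -18*(-1/13) + 25/27 = 18/13 + 25/27 = 811/351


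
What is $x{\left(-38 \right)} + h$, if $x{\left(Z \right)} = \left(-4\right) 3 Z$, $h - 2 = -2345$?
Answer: $-1887$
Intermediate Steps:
$h = -2343$ ($h = 2 - 2345 = -2343$)
$x{\left(Z \right)} = - 12 Z$
$x{\left(-38 \right)} + h = \left(-12\right) \left(-38\right) - 2343 = 456 - 2343 = -1887$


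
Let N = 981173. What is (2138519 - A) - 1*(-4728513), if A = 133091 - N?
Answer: 7715114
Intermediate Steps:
A = -848082 (A = 133091 - 1*981173 = 133091 - 981173 = -848082)
(2138519 - A) - 1*(-4728513) = (2138519 - 1*(-848082)) - 1*(-4728513) = (2138519 + 848082) + 4728513 = 2986601 + 4728513 = 7715114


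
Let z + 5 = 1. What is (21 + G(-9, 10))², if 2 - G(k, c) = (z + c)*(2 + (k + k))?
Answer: 14161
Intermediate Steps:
z = -4 (z = -5 + 1 = -4)
G(k, c) = 2 - (-4 + c)*(2 + 2*k) (G(k, c) = 2 - (-4 + c)*(2 + (k + k)) = 2 - (-4 + c)*(2 + 2*k))
(21 + G(-9, 10))² = (21 + (10 - 2*10 + 8*(-9) - 2*10*(-9)))² = (21 + (10 - 20 - 72 + 180))² = (21 + 98)² = 119² = 14161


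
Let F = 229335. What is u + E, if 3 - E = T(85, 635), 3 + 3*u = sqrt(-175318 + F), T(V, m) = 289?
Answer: -287 + sqrt(54017)/3 ≈ -209.53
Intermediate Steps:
u = -1 + sqrt(54017)/3 (u = -1 + sqrt(-175318 + 229335)/3 = -1 + sqrt(54017)/3 ≈ 76.472)
E = -286 (E = 3 - 1*289 = 3 - 289 = -286)
u + E = (-1 + sqrt(54017)/3) - 286 = -287 + sqrt(54017)/3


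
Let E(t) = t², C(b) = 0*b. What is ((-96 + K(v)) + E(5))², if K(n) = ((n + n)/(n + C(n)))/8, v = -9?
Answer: 80089/16 ≈ 5005.6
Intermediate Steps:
C(b) = 0
K(n) = ¼ (K(n) = ((n + n)/(n + 0))/8 = ((2*n)/n)*(⅛) = 2*(⅛) = ¼)
((-96 + K(v)) + E(5))² = ((-96 + ¼) + 5²)² = (-383/4 + 25)² = (-283/4)² = 80089/16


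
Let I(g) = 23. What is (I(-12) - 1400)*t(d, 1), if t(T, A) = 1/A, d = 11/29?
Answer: -1377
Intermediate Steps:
d = 11/29 (d = 11*(1/29) = 11/29 ≈ 0.37931)
(I(-12) - 1400)*t(d, 1) = (23 - 1400)/1 = -1377*1 = -1377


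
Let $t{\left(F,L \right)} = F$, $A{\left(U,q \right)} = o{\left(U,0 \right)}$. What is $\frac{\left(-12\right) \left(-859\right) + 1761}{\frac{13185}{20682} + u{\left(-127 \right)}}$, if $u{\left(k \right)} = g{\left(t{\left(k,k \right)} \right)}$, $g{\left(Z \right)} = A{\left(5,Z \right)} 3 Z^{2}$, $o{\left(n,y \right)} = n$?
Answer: $\frac{27734562}{555968095} \approx 0.049885$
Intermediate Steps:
$A{\left(U,q \right)} = U$
$g{\left(Z \right)} = 15 Z^{2}$ ($g{\left(Z \right)} = 5 \cdot 3 Z^{2} = 15 Z^{2}$)
$u{\left(k \right)} = 15 k^{2}$
$\frac{\left(-12\right) \left(-859\right) + 1761}{\frac{13185}{20682} + u{\left(-127 \right)}} = \frac{\left(-12\right) \left(-859\right) + 1761}{\frac{13185}{20682} + 15 \left(-127\right)^{2}} = \frac{10308 + 1761}{13185 \cdot \frac{1}{20682} + 15 \cdot 16129} = \frac{12069}{\frac{1465}{2298} + 241935} = \frac{12069}{\frac{555968095}{2298}} = 12069 \cdot \frac{2298}{555968095} = \frac{27734562}{555968095}$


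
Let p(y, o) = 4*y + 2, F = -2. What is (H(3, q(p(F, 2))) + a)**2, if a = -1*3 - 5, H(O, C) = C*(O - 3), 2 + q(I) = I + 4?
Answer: 64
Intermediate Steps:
p(y, o) = 2 + 4*y
q(I) = 2 + I (q(I) = -2 + (I + 4) = -2 + (4 + I) = 2 + I)
H(O, C) = C*(-3 + O)
a = -8 (a = -3 - 5 = -8)
(H(3, q(p(F, 2))) + a)**2 = ((2 + (2 + 4*(-2)))*(-3 + 3) - 8)**2 = ((2 + (2 - 8))*0 - 8)**2 = ((2 - 6)*0 - 8)**2 = (-4*0 - 8)**2 = (0 - 8)**2 = (-8)**2 = 64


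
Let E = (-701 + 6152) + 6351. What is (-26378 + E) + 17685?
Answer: 3109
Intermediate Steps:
E = 11802 (E = 5451 + 6351 = 11802)
(-26378 + E) + 17685 = (-26378 + 11802) + 17685 = -14576 + 17685 = 3109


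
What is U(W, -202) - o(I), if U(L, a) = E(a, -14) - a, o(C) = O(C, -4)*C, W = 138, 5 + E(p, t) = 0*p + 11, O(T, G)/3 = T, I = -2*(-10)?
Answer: -992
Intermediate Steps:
I = 20
O(T, G) = 3*T
E(p, t) = 6 (E(p, t) = -5 + (0*p + 11) = -5 + (0 + 11) = -5 + 11 = 6)
o(C) = 3*C² (o(C) = (3*C)*C = 3*C²)
U(L, a) = 6 - a
U(W, -202) - o(I) = (6 - 1*(-202)) - 3*20² = (6 + 202) - 3*400 = 208 - 1*1200 = 208 - 1200 = -992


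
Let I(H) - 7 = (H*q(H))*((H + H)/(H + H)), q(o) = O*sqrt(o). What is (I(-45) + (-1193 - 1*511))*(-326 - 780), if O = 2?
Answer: 1876882 + 298620*I*sqrt(5) ≈ 1.8769e+6 + 6.6774e+5*I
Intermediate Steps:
q(o) = 2*sqrt(o)
I(H) = 7 + 2*H**(3/2) (I(H) = 7 + (H*(2*sqrt(H)))*((H + H)/(H + H)) = 7 + (2*H**(3/2))*((2*H)/((2*H))) = 7 + (2*H**(3/2))*((2*H)*(1/(2*H))) = 7 + (2*H**(3/2))*1 = 7 + 2*H**(3/2))
(I(-45) + (-1193 - 1*511))*(-326 - 780) = ((7 + 2*(-45)**(3/2)) + (-1193 - 1*511))*(-326 - 780) = ((7 + 2*(-135*I*sqrt(5))) + (-1193 - 511))*(-1106) = ((7 - 270*I*sqrt(5)) - 1704)*(-1106) = (-1697 - 270*I*sqrt(5))*(-1106) = 1876882 + 298620*I*sqrt(5)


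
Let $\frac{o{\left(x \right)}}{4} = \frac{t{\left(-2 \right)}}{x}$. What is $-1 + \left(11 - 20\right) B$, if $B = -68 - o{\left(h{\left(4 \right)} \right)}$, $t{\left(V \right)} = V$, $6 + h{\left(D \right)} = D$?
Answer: $647$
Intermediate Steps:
$h{\left(D \right)} = -6 + D$
$o{\left(x \right)} = - \frac{8}{x}$ ($o{\left(x \right)} = 4 \left(- \frac{2}{x}\right) = - \frac{8}{x}$)
$B = -72$ ($B = -68 - - \frac{8}{-6 + 4} = -68 - - \frac{8}{-2} = -68 - \left(-8\right) \left(- \frac{1}{2}\right) = -68 - 4 = -72$)
$-1 + \left(11 - 20\right) B = -1 + \left(11 - 20\right) \left(-72\right) = -1 - -648 = -1 + 648 = 647$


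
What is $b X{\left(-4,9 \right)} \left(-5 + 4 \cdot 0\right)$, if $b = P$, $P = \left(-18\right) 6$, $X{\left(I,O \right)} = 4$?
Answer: $2160$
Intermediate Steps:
$P = -108$
$b = -108$
$b X{\left(-4,9 \right)} \left(-5 + 4 \cdot 0\right) = \left(-108\right) 4 \left(-5 + 4 \cdot 0\right) = - 432 \left(-5 + 0\right) = \left(-432\right) \left(-5\right) = 2160$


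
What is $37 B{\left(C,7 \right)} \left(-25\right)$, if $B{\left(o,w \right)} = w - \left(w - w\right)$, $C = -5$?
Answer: $-6475$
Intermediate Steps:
$B{\left(o,w \right)} = w$ ($B{\left(o,w \right)} = w - 0 = w + 0 = w$)
$37 B{\left(C,7 \right)} \left(-25\right) = 37 \cdot 7 \left(-25\right) = 259 \left(-25\right) = -6475$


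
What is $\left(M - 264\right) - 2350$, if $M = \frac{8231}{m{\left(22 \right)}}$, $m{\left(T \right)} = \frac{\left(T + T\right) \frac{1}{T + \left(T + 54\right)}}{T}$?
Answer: $400705$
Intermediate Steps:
$m{\left(T \right)} = \frac{2}{54 + 2 T}$ ($m{\left(T \right)} = \frac{2 T \frac{1}{T + \left(54 + T\right)}}{T} = \frac{2 T \frac{1}{54 + 2 T}}{T} = \frac{2}{54 + 2 T}$)
$M = 403319$ ($M = \frac{8231}{\frac{1}{27 + 22}} = \frac{8231}{\frac{1}{49}} = 8231 \frac{1}{\frac{1}{49}} = 8231 \cdot 49 = 403319$)
$\left(M - 264\right) - 2350 = \left(403319 - 264\right) - 2350 = 403055 - 2350 = 400705$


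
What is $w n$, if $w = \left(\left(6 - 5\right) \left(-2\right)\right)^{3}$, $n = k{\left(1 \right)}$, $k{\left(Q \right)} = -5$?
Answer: $40$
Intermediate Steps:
$n = -5$
$w = -8$ ($w = \left(1 \left(-2\right)\right)^{3} = \left(-2\right)^{3} = -8$)
$w n = \left(-8\right) \left(-5\right) = 40$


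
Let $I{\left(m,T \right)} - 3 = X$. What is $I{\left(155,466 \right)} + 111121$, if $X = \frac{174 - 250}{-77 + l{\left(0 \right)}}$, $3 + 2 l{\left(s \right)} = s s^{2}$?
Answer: $\frac{17446620}{157} \approx 1.1113 \cdot 10^{5}$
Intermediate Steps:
$l{\left(s \right)} = - \frac{3}{2} + \frac{s^{3}}{2}$ ($l{\left(s \right)} = - \frac{3}{2} + \frac{s s^{2}}{2} = - \frac{3}{2} + \frac{s^{3}}{2}$)
$X = \frac{152}{157}$ ($X = \frac{174 - 250}{-77 - \left(\frac{3}{2} - \frac{0^{3}}{2}\right)} = - \frac{76}{-77 + \left(- \frac{3}{2} + \frac{1}{2} \cdot 0\right)} = - \frac{76}{-77 + \left(- \frac{3}{2} + 0\right)} = - \frac{76}{-77 - \frac{3}{2}} = - \frac{76}{- \frac{157}{2}} = \left(-76\right) \left(- \frac{2}{157}\right) = \frac{152}{157} \approx 0.96815$)
$I{\left(m,T \right)} = \frac{623}{157}$ ($I{\left(m,T \right)} = 3 + \frac{152}{157} = \frac{623}{157}$)
$I{\left(155,466 \right)} + 111121 = \frac{623}{157} + 111121 = \frac{17446620}{157}$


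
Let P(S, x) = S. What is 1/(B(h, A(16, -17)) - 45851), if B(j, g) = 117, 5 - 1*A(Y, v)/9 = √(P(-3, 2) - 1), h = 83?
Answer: -1/45734 ≈ -2.1866e-5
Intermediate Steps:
A(Y, v) = 45 - 18*I (A(Y, v) = 45 - 9*√(-3 - 1) = 45 - 18*I)
1/(B(h, A(16, -17)) - 45851) = 1/(117 - 45851) = 1/(-45734) = -1/45734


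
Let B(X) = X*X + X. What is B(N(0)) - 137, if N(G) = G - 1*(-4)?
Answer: -117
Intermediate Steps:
N(G) = 4 + G (N(G) = G + 4 = 4 + G)
B(X) = X + X**2 (B(X) = X**2 + X = X + X**2)
B(N(0)) - 137 = (4 + 0)*(1 + (4 + 0)) - 137 = 4*(1 + 4) - 137 = 4*5 - 137 = 20 - 137 = -117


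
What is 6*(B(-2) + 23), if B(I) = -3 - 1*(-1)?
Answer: 126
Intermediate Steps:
B(I) = -2 (B(I) = -3 + 1 = -2)
6*(B(-2) + 23) = 6*(-2 + 23) = 6*21 = 126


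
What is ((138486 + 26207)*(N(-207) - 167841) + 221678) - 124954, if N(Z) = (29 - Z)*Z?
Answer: -35687723525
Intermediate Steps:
N(Z) = Z*(29 - Z)
((138486 + 26207)*(N(-207) - 167841) + 221678) - 124954 = ((138486 + 26207)*(-207*(29 - 1*(-207)) - 167841) + 221678) - 124954 = (164693*(-207*(29 + 207) - 167841) + 221678) - 124954 = (164693*(-207*236 - 167841) + 221678) - 124954 = (164693*(-48852 - 167841) + 221678) - 124954 = (164693*(-216693) + 221678) - 124954 = (-35687820249 + 221678) - 124954 = -35687598571 - 124954 = -35687723525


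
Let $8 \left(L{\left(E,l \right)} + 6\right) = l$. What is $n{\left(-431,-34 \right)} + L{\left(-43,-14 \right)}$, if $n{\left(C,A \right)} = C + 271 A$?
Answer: $- \frac{38611}{4} \approx -9652.8$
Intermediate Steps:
$L{\left(E,l \right)} = -6 + \frac{l}{8}$
$n{\left(-431,-34 \right)} + L{\left(-43,-14 \right)} = \left(-431 + 271 \left(-34\right)\right) + \left(-6 + \frac{1}{8} \left(-14\right)\right) = \left(-431 - 9214\right) - \frac{31}{4} = -9645 - \frac{31}{4} = - \frac{38611}{4}$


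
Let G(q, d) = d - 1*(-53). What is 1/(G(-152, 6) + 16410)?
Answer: 1/16469 ≈ 6.0720e-5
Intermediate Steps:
G(q, d) = 53 + d (G(q, d) = d + 53 = 53 + d)
1/(G(-152, 6) + 16410) = 1/((53 + 6) + 16410) = 1/(59 + 16410) = 1/16469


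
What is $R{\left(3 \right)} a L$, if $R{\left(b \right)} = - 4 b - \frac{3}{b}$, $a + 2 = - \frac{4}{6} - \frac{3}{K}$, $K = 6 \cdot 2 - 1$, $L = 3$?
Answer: $\frac{1261}{11} \approx 114.64$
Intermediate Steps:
$K = 11$ ($K = 12 - 1 = 11$)
$a = - \frac{97}{33}$ ($a = -2 - \left(\frac{2}{3} + \frac{3}{11}\right) = -2 - \frac{31}{33} = - \frac{97}{33} \approx -2.9394$)
$R{\left(3 \right)} a L = \left(\left(-4\right) 3 - \frac{3}{3}\right) \left(- \frac{97}{33}\right) 3 = \left(-12 - 1\right) \left(- \frac{97}{33}\right) 3 = \left(-13\right) \left(- \frac{97}{33}\right) 3 = \frac{1261}{33} \cdot 3 = \frac{1261}{11}$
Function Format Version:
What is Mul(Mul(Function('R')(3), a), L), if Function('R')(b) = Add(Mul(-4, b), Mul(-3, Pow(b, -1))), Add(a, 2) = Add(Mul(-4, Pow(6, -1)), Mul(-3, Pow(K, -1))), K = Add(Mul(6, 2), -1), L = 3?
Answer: Rational(1261, 11) ≈ 114.64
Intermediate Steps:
K = 11 (K = Add(12, -1) = 11)
a = Rational(-97, 33) (a = Add(-2, Add(Mul(-4, Pow(6, -1)), Mul(-3, Pow(11, -1)))) = Add(-2, Add(Mul(-4, Rational(1, 6)), Mul(-3, Rational(1, 11)))) = Add(-2, Add(Rational(-2, 3), Rational(-3, 11))) = Add(-2, Rational(-31, 33)) = Rational(-97, 33) ≈ -2.9394)
Mul(Mul(Function('R')(3), a), L) = Mul(Mul(Add(Mul(-4, 3), Mul(-3, Pow(3, -1))), Rational(-97, 33)), 3) = Mul(Mul(Add(-12, Mul(-3, Rational(1, 3))), Rational(-97, 33)), 3) = Mul(Mul(Add(-12, -1), Rational(-97, 33)), 3) = Mul(Mul(-13, Rational(-97, 33)), 3) = Mul(Rational(1261, 33), 3) = Rational(1261, 11)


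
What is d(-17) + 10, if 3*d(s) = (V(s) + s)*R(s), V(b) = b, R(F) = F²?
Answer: -9796/3 ≈ -3265.3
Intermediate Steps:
d(s) = 2*s³/3 (d(s) = ((s + s)*s²)/3 = ((2*s)*s²)/3 = (2*s³)/3 = 2*s³/3)
d(-17) + 10 = (⅔)*(-17)³ + 10 = (⅔)*(-4913) + 10 = -9826/3 + 10 = -9796/3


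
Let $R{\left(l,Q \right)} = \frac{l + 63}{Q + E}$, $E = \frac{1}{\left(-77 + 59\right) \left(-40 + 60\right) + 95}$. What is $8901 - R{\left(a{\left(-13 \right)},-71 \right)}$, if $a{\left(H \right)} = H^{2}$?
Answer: $\frac{20942837}{2352} \approx 8904.3$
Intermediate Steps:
$E = - \frac{1}{265}$ ($E = \frac{1}{\left(-18\right) 20 + 95} = \frac{1}{-360 + 95} = \frac{1}{-265} = - \frac{1}{265} \approx -0.0037736$)
$R{\left(l,Q \right)} = \frac{63 + l}{- \frac{1}{265} + Q}$ ($R{\left(l,Q \right)} = \frac{l + 63}{Q - \frac{1}{265}} = \frac{63 + l}{- \frac{1}{265} + Q}$)
$8901 - R{\left(a{\left(-13 \right)},-71 \right)} = 8901 - \frac{265 \left(63 + \left(-13\right)^{2}\right)}{-1 + 265 \left(-71\right)} = 8901 - \frac{265 \left(63 + 169\right)}{-1 - 18815} = 8901 - 265 \frac{1}{-18816} \cdot 232 = 8901 - 265 \left(- \frac{1}{18816}\right) 232 = 8901 - - \frac{7685}{2352} = 8901 + \frac{7685}{2352} = \frac{20942837}{2352}$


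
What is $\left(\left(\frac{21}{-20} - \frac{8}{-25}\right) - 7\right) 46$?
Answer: $- \frac{17779}{50} \approx -355.58$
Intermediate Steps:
$\left(\left(\frac{21}{-20} - \frac{8}{-25}\right) - 7\right) 46 = \left(\left(21 \left(- \frac{1}{20}\right) - - \frac{8}{25}\right) - 7\right) 46 = \left(\left(- \frac{21}{20} + \frac{8}{25}\right) - 7\right) 46 = \left(- \frac{73}{100} - 7\right) 46 = \left(- \frac{773}{100}\right) 46 = - \frac{17779}{50}$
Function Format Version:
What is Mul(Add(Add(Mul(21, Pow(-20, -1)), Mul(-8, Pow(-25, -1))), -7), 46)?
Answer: Rational(-17779, 50) ≈ -355.58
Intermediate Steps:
Mul(Add(Add(Mul(21, Pow(-20, -1)), Mul(-8, Pow(-25, -1))), -7), 46) = Mul(Add(Add(Mul(21, Rational(-1, 20)), Mul(-8, Rational(-1, 25))), -7), 46) = Mul(Add(Add(Rational(-21, 20), Rational(8, 25)), -7), 46) = Mul(Add(Rational(-73, 100), -7), 46) = Mul(Rational(-773, 100), 46) = Rational(-17779, 50)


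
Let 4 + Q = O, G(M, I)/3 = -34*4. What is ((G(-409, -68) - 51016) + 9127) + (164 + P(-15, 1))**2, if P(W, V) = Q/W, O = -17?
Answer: -373496/25 ≈ -14940.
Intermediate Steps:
G(M, I) = -408 (G(M, I) = 3*(-34*4) = 3*(-136) = -408)
Q = -21 (Q = -4 - 17 = -21)
P(W, V) = -21/W
((G(-409, -68) - 51016) + 9127) + (164 + P(-15, 1))**2 = ((-408 - 51016) + 9127) + (164 - 21/(-15))**2 = (-51424 + 9127) + (164 - 21*(-1/15))**2 = -42297 + (164 + 7/5)**2 = -42297 + (827/5)**2 = -42297 + 683929/25 = -373496/25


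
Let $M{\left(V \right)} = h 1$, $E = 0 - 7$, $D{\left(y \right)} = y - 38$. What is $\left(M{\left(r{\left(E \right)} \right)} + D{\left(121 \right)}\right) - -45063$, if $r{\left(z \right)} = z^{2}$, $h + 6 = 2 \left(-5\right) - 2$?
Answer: $45128$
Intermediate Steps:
$h = -18$ ($h = -6 + \left(2 \left(-5\right) - 2\right) = -6 - 12 = -18$)
$D{\left(y \right)} = -38 + y$ ($D{\left(y \right)} = y - 38 = -38 + y$)
$E = -7$ ($E = 0 - 7 = -7$)
$M{\left(V \right)} = -18$ ($M{\left(V \right)} = \left(-18\right) 1 = -18$)
$\left(M{\left(r{\left(E \right)} \right)} + D{\left(121 \right)}\right) - -45063 = \left(-18 + \left(-38 + 121\right)\right) - -45063 = \left(-18 + 83\right) + 45063 = 65 + 45063 = 45128$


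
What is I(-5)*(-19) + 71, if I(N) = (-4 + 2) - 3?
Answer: 166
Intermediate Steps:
I(N) = -5 (I(N) = -2 - 3 = -5)
I(-5)*(-19) + 71 = -5*(-19) + 71 = 95 + 71 = 166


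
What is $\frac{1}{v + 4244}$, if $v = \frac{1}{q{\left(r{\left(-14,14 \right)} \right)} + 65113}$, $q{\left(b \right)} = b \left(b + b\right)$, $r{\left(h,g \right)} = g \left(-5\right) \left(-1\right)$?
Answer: $\frac{74913}{317930773} \approx 0.00023563$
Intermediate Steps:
$r{\left(h,g \right)} = 5 g$ ($r{\left(h,g \right)} = - 5 g \left(-1\right) = 5 g$)
$q{\left(b \right)} = 2 b^{2}$ ($q{\left(b \right)} = b 2 b = 2 b^{2}$)
$v = \frac{1}{74913}$ ($v = \frac{1}{2 \left(5 \cdot 14\right)^{2} + 65113} = \frac{1}{2 \cdot 70^{2} + 65113} = \frac{1}{2 \cdot 4900 + 65113} = \frac{1}{9800 + 65113} = \frac{1}{74913} \approx 1.3349 \cdot 10^{-5}$)
$\frac{1}{v + 4244} = \frac{1}{\frac{1}{74913} + 4244} = \frac{1}{\frac{317930773}{74913}} = \frac{74913}{317930773}$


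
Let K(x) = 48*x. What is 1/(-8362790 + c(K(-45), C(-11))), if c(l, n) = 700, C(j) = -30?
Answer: -1/8362090 ≈ -1.1959e-7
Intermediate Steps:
1/(-8362790 + c(K(-45), C(-11))) = 1/(-8362790 + 700) = 1/(-8362090) = -1/8362090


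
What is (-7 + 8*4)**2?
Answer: 625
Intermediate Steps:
(-7 + 8*4)**2 = (-7 + 32)**2 = 25**2 = 625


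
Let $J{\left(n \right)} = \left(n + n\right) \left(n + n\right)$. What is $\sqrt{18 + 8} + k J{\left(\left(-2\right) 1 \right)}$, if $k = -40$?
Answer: $-640 + \sqrt{26} \approx -634.9$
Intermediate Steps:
$J{\left(n \right)} = 4 n^{2}$ ($J{\left(n \right)} = 2 n 2 n = 4 n^{2}$)
$\sqrt{18 + 8} + k J{\left(\left(-2\right) 1 \right)} = \sqrt{18 + 8} - 40 \cdot 4 \left(\left(-2\right) 1\right)^{2} = \sqrt{26} - 40 \cdot 4 \left(-2\right)^{2} = \sqrt{26} - 40 \cdot 4 \cdot 4 = \sqrt{26} - 640 = -640 + \sqrt{26}$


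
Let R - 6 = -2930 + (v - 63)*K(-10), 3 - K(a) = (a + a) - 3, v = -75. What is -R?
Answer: 6512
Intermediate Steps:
K(a) = 6 - 2*a (K(a) = 3 - ((a + a) - 3) = 3 - (2*a - 3) = 3 - (-3 + 2*a) = 3 + (3 - 2*a) = 6 - 2*a)
R = -6512 (R = 6 + (-2930 + (-75 - 63)*(6 - 2*(-10))) = 6 + (-2930 - 138*(6 + 20)) = 6 + (-2930 - 138*26) = 6 + (-2930 - 3588) = 6 - 6518 = -6512)
-R = -1*(-6512) = 6512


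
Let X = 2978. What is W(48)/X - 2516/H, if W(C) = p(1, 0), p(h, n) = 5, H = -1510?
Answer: 3750099/2248390 ≈ 1.6679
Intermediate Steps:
W(C) = 5
W(48)/X - 2516/H = 5/2978 - 2516/(-1510) = 5*(1/2978) - 2516*(-1/1510) = 5/2978 + 1258/755 = 3750099/2248390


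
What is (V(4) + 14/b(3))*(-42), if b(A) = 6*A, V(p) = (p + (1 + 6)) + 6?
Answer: -2240/3 ≈ -746.67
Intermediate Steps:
V(p) = 13 + p (V(p) = (p + 7) + 6 = (7 + p) + 6 = 13 + p)
(V(4) + 14/b(3))*(-42) = ((13 + 4) + 14/((6*3)))*(-42) = (17 + 14/18)*(-42) = (17 + 14*(1/18))*(-42) = (17 + 7/9)*(-42) = (160/9)*(-42) = -2240/3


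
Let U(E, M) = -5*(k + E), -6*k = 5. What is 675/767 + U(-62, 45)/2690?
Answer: 2468059/2475876 ≈ 0.99684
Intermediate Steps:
k = -⅚ (k = -⅙*5 = -⅚ ≈ -0.83333)
U(E, M) = 25/6 - 5*E (U(E, M) = -5*(-⅚ + E) = 25/6 - 5*E)
675/767 + U(-62, 45)/2690 = 675/767 + (25/6 - 5*(-62))/2690 = 675*(1/767) + (25/6 + 310)*(1/2690) = 675/767 + (1885/6)*(1/2690) = 675/767 + 377/3228 = 2468059/2475876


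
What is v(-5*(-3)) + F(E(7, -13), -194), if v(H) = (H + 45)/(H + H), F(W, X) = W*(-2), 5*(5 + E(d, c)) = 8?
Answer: 44/5 ≈ 8.8000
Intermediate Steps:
E(d, c) = -17/5 (E(d, c) = -5 + (⅕)*8 = -5 + 8/5 = -17/5)
F(W, X) = -2*W
v(H) = (45 + H)/(2*H) (v(H) = (45 + H)/((2*H)) = (45 + H)*(1/(2*H)) = (45 + H)/(2*H))
v(-5*(-3)) + F(E(7, -13), -194) = (45 - 5*(-3))/(2*((-5*(-3)))) - 2*(-17/5) = (½)*(45 + 15)/15 + 34/5 = (½)*(1/15)*60 + 34/5 = 2 + 34/5 = 44/5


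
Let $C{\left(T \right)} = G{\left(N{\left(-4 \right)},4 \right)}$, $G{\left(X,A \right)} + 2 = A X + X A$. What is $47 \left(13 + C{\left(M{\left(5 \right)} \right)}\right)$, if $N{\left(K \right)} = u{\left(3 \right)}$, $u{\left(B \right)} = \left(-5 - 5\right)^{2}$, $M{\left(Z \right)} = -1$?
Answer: $38117$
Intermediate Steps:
$u{\left(B \right)} = 100$ ($u{\left(B \right)} = \left(-10\right)^{2} = 100$)
$N{\left(K \right)} = 100$
$G{\left(X,A \right)} = -2 + 2 A X$ ($G{\left(X,A \right)} = -2 + \left(A X + X A\right) = -2 + \left(A X + A X\right) = -2 + 2 A X$)
$C{\left(T \right)} = 798$ ($C{\left(T \right)} = -2 + 2 \cdot 4 \cdot 100 = -2 + 800 = 798$)
$47 \left(13 + C{\left(M{\left(5 \right)} \right)}\right) = 47 \left(13 + 798\right) = 47 \cdot 811 = 38117$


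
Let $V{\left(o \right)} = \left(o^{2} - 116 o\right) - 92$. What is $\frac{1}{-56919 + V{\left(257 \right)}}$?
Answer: $- \frac{1}{20774} \approx -4.8137 \cdot 10^{-5}$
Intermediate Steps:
$V{\left(o \right)} = -92 + o^{2} - 116 o$
$\frac{1}{-56919 + V{\left(257 \right)}} = \frac{1}{-56919 - \left(29904 - 66049\right)} = \frac{1}{-56919 - -36145} = \frac{1}{-56919 + 36145} = \frac{1}{-20774} = - \frac{1}{20774}$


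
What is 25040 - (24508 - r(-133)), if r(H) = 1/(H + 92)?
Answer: 21811/41 ≈ 531.98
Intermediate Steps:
r(H) = 1/(92 + H)
25040 - (24508 - r(-133)) = 25040 - (24508 - 1/(92 - 133)) = 25040 - (24508 - 1/(-41)) = 25040 - (24508 - 1*(-1/41)) = 25040 - (24508 + 1/41) = 25040 - 1*1004829/41 = 25040 - 1004829/41 = 21811/41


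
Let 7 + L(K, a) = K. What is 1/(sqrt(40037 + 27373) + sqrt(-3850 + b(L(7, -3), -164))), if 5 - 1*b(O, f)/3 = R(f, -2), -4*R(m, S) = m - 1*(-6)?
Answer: 2/(6*sqrt(7490) + I*sqrt(15814)) ≈ 0.0036382 - 0.00088108*I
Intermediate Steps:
R(m, S) = -3/2 - m/4 (R(m, S) = -(m - 1*(-6))/4 = -(m + 6)/4 = -(6 + m)/4 = -3/2 - m/4)
L(K, a) = -7 + K
b(O, f) = 39/2 + 3*f/4 (b(O, f) = 15 - 3*(-3/2 - f/4) = 15 + (9/2 + 3*f/4) = 39/2 + 3*f/4)
1/(sqrt(40037 + 27373) + sqrt(-3850 + b(L(7, -3), -164))) = 1/(sqrt(40037 + 27373) + sqrt(-3850 + (39/2 + (3/4)*(-164)))) = 1/(sqrt(67410) + sqrt(-3850 + (39/2 - 123))) = 1/(3*sqrt(7490) + sqrt(-3850 - 207/2)) = 1/(3*sqrt(7490) + sqrt(-7907/2)) = 1/(3*sqrt(7490) + I*sqrt(15814)/2)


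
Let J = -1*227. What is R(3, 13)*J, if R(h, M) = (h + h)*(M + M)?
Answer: -35412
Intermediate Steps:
R(h, M) = 4*M*h (R(h, M) = (2*h)*(2*M) = 4*M*h)
J = -227
R(3, 13)*J = (4*13*3)*(-227) = 156*(-227) = -35412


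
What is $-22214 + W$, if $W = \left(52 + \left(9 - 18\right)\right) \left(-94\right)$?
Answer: $-26256$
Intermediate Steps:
$W = -4042$ ($W = \left(52 + \left(9 - 18\right)\right) \left(-94\right) = \left(52 - 9\right) \left(-94\right) = 43 \left(-94\right) = -4042$)
$-22214 + W = -22214 - 4042 = -26256$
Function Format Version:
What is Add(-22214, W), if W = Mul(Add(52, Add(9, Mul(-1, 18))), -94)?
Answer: -26256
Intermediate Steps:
W = -4042 (W = Mul(Add(52, Add(9, -18)), -94) = Mul(Add(52, -9), -94) = Mul(43, -94) = -4042)
Add(-22214, W) = Add(-22214, -4042) = -26256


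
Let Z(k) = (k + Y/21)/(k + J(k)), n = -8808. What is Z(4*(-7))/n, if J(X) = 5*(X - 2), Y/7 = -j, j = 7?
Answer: -91/4703472 ≈ -1.9347e-5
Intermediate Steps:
Y = -49 (Y = 7*(-1*7) = 7*(-7) = -49)
J(X) = -10 + 5*X (J(X) = 5*(-2 + X) = -10 + 5*X)
Z(k) = (-7/3 + k)/(-10 + 6*k) (Z(k) = (k - 49/21)/(k + (-10 + 5*k)) = (k - 49*1/21)/(-10 + 6*k) = (k - 7/3)/(-10 + 6*k) = (-7/3 + k)/(-10 + 6*k))
Z(4*(-7))/n = ((-7 + 3*(4*(-7)))/(6*(-5 + 3*(4*(-7)))))/(-8808) = ((-7 + 3*(-28))/(6*(-5 + 3*(-28))))*(-1/8808) = ((-7 - 84)/(6*(-5 - 84)))*(-1/8808) = ((⅙)*(-91)/(-89))*(-1/8808) = ((⅙)*(-1/89)*(-91))*(-1/8808) = (91/534)*(-1/8808) = -91/4703472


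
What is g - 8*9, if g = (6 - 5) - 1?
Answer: -72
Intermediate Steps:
g = 0 (g = 1 - 1 = 0)
g - 8*9 = 0 - 8*9 = 0 - 72 = -72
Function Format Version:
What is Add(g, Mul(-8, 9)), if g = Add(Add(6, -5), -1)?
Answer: -72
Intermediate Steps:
g = 0 (g = Add(1, -1) = 0)
Add(g, Mul(-8, 9)) = Add(0, Mul(-8, 9)) = Add(0, -72) = -72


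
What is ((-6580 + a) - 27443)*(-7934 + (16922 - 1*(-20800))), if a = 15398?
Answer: -554801500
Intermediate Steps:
((-6580 + a) - 27443)*(-7934 + (16922 - 1*(-20800))) = ((-6580 + 15398) - 27443)*(-7934 + (16922 - 1*(-20800))) = (8818 - 27443)*(-7934 + (16922 + 20800)) = -18625*(-7934 + 37722) = -18625*29788 = -554801500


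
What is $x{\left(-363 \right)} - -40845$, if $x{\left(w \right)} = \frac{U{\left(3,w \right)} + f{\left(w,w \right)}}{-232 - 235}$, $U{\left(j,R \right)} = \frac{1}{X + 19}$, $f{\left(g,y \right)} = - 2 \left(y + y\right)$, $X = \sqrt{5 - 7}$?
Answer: $\frac{6923558150}{169521} + \frac{i \sqrt{2}}{169521} \approx 40842.0 + 8.3424 \cdot 10^{-6} i$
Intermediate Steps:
$X = i \sqrt{2}$ ($X = \sqrt{-2} = i \sqrt{2} \approx 1.4142 i$)
$f{\left(g,y \right)} = - 4 y$ ($f{\left(g,y \right)} = - 2 \cdot 2 y = - 4 y$)
$U{\left(j,R \right)} = \frac{1}{19 + i \sqrt{2}}$ ($U{\left(j,R \right)} = \frac{1}{i \sqrt{2} + 19} = \frac{1}{19 + i \sqrt{2}}$)
$x{\left(w \right)} = - \frac{19}{169521} + \frac{4 w}{467} + \frac{i \sqrt{2}}{169521}$ ($x{\left(w \right)} = \frac{\left(\frac{19}{363} - \frac{i \sqrt{2}}{363}\right) - 4 w}{-232 - 235} = \frac{\frac{19}{363} - 4 w - \frac{i \sqrt{2}}{363}}{-467} = \left(\frac{19}{363} - 4 w - \frac{i \sqrt{2}}{363}\right) \left(- \frac{1}{467}\right) = - \frac{19}{169521} + \frac{4 w}{467} + \frac{i \sqrt{2}}{169521}$)
$x{\left(-363 \right)} - -40845 = \left(- \frac{19}{169521} + \frac{4}{467} \left(-363\right) + \frac{i \sqrt{2}}{169521}\right) - -40845 = \left(- \frac{19}{169521} - \frac{1452}{467} + \frac{i \sqrt{2}}{169521}\right) + 40845 = \left(- \frac{527095}{169521} + \frac{i \sqrt{2}}{169521}\right) + 40845 = \frac{6923558150}{169521} + \frac{i \sqrt{2}}{169521}$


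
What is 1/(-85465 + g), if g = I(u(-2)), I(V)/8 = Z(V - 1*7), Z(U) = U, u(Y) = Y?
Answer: -1/85537 ≈ -1.1691e-5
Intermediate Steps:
I(V) = -56 + 8*V (I(V) = 8*(V - 1*7) = 8*(V - 7) = 8*(-7 + V) = -56 + 8*V)
g = -72 (g = -56 + 8*(-2) = -56 - 16 = -72)
1/(-85465 + g) = 1/(-85465 - 72) = 1/(-85537) = -1/85537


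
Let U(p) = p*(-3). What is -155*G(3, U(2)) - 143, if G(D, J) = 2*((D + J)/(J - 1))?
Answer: -1931/7 ≈ -275.86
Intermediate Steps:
U(p) = -3*p
G(D, J) = 2*(D + J)/(-1 + J) (G(D, J) = 2*((D + J)/(-1 + J)) = 2*(D + J)/(-1 + J))
-155*G(3, U(2)) - 143 = -310*(3 - 3*2)/(-1 - 3*2) - 143 = -310*(3 - 6)/(-1 - 6) - 143 = -310*(-3)/(-7) - 143 = -310*(-1)*(-3)/7 - 143 = -155*6/7 - 143 = -930/7 - 143 = -1931/7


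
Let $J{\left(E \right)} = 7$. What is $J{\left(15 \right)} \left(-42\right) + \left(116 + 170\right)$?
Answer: $-8$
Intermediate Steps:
$J{\left(15 \right)} \left(-42\right) + \left(116 + 170\right) = 7 \left(-42\right) + \left(116 + 170\right) = -294 + 286 = -8$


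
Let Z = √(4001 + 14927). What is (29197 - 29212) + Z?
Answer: -15 + 52*√7 ≈ 122.58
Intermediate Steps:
Z = 52*√7 (Z = √18928 = 52*√7 ≈ 137.58)
(29197 - 29212) + Z = (29197 - 29212) + 52*√7 = -15 + 52*√7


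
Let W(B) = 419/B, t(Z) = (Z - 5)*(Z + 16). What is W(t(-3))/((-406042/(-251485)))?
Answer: -8105555/3248336 ≈ -2.4953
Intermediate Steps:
t(Z) = (-5 + Z)*(16 + Z)
W(t(-3))/((-406042/(-251485))) = (419/(-80 + (-3)² + 11*(-3)))/((-406042/(-251485))) = (419/(-80 + 9 - 33))/((-406042*(-1/251485))) = (419/(-104))/(31234/19345) = (419*(-1/104))*(19345/31234) = -419/104*19345/31234 = -8105555/3248336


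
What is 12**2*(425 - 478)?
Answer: -7632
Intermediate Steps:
12**2*(425 - 478) = 144*(-53) = -7632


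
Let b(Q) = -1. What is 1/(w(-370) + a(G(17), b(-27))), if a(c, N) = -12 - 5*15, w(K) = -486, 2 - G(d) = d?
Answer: -1/573 ≈ -0.0017452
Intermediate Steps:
G(d) = 2 - d
a(c, N) = -87 (a(c, N) = -12 - 75 = -87)
1/(w(-370) + a(G(17), b(-27))) = 1/(-486 - 87) = 1/(-573) = -1/573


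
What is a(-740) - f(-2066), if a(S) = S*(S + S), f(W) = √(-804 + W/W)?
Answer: 1095200 - I*√803 ≈ 1.0952e+6 - 28.337*I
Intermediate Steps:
f(W) = I*√803 (f(W) = √(-804 + 1) = √(-803) = I*√803)
a(S) = 2*S² (a(S) = S*(2*S) = 2*S²)
a(-740) - f(-2066) = 2*(-740)² - I*√803 = 2*547600 - I*√803 = 1095200 - I*√803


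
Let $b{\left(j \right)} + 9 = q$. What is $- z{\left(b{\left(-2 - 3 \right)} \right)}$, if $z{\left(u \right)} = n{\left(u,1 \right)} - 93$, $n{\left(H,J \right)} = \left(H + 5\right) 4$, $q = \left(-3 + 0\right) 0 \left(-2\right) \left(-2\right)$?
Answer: $109$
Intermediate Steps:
$q = 0$ ($q = - 3 \cdot 0 \left(-2\right) = \left(-3\right) 0 = 0$)
$b{\left(j \right)} = -9$ ($b{\left(j \right)} = -9 + 0 = -9$)
$n{\left(H,J \right)} = 20 + 4 H$ ($n{\left(H,J \right)} = \left(5 + H\right) 4 = 20 + 4 H$)
$z{\left(u \right)} = -73 + 4 u$ ($z{\left(u \right)} = \left(20 + 4 u\right) - 93 = -73 + 4 u$)
$- z{\left(b{\left(-2 - 3 \right)} \right)} = - (-73 + 4 \left(-9\right)) = - (-73 - 36) = \left(-1\right) \left(-109\right) = 109$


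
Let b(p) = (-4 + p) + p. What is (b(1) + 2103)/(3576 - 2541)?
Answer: 2101/1035 ≈ 2.0300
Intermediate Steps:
b(p) = -4 + 2*p
(b(1) + 2103)/(3576 - 2541) = ((-4 + 2*1) + 2103)/(3576 - 2541) = ((-4 + 2) + 2103)/1035 = (-2 + 2103)*(1/1035) = 2101*(1/1035) = 2101/1035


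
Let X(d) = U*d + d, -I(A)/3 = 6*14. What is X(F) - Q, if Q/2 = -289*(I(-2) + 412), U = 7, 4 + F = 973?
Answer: 100232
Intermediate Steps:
F = 969 (F = -4 + 973 = 969)
I(A) = -252 (I(A) = -18*14 = -3*84 = -252)
Q = -92480 (Q = 2*(-289*(-252 + 412)) = 2*(-289*160) = 2*(-46240) = -92480)
X(d) = 8*d (X(d) = 7*d + d = 8*d)
X(F) - Q = 8*969 - 1*(-92480) = 7752 + 92480 = 100232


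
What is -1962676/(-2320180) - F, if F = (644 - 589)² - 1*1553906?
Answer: 899581260314/580045 ≈ 1.5509e+6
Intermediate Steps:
F = -1550881 (F = 55² - 1553906 = 3025 - 1553906 = -1550881)
-1962676/(-2320180) - F = -1962676/(-2320180) - 1*(-1550881) = -1962676*(-1/2320180) + 1550881 = 490669/580045 + 1550881 = 899581260314/580045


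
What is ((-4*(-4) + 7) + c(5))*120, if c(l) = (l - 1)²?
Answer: 4680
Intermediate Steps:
c(l) = (-1 + l)²
((-4*(-4) + 7) + c(5))*120 = ((-4*(-4) + 7) + (-1 + 5)²)*120 = ((16 + 7) + 4²)*120 = (23 + 16)*120 = 39*120 = 4680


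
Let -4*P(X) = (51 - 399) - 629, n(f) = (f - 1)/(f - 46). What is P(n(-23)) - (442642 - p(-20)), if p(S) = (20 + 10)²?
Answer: -1765991/4 ≈ -4.4150e+5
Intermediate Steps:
p(S) = 900 (p(S) = 30² = 900)
n(f) = (-1 + f)/(-46 + f)
P(X) = 977/4 (P(X) = -((51 - 399) - 629)/4 = -(-348 - 629)/4 = -¼*(-977) = 977/4)
P(n(-23)) - (442642 - p(-20)) = 977/4 - (442642 - 1*900) = 977/4 - (442642 - 900) = 977/4 - 1*441742 = 977/4 - 441742 = -1765991/4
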